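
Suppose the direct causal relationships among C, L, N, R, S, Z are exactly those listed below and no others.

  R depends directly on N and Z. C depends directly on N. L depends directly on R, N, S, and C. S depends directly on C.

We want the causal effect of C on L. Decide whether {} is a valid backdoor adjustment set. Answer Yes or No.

Backdoor paths from C to L (paths whose first edge points into C):
  P1: C <- N -> R -> L
  P2: C <- N -> L
Condition 1 (no descendant of C in the set): holds — descendants of C are {L, S}; none are in {}.
Condition 2 (every backdoor path blocked by {}):
  P1: open — no interior node is in the conditioning set.
  P2: open — no interior node is in the conditioning set.
{} does not satisfy the backdoor criterion.

No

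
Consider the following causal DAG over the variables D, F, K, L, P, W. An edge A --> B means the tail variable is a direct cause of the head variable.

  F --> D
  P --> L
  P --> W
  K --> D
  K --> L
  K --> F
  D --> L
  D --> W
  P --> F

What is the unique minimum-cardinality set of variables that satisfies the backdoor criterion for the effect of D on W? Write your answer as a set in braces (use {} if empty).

{P}

Variables eligible for adjustment (non-descendants of D, excluding D and W): {F, K, P}.
Backdoor paths from D to W:
  P1: D <- K -> F <- P -> W
  P2: D <- K -> L <- P -> W
  P3: D <- F <- K -> L <- P -> W
  P4: D <- F <- P -> W
The empty set is not sufficient: P4 (D <- F <- P -> W) has no collider blocking it and no conditioned non-collider, so it is open.
Try {P}:
  P1: blocked at collider F (neither it nor any descendant is in the conditioning set).
  P2: blocked at collider L (neither it nor any descendant is in the conditioning set).
  P3: blocked at collider L (neither it nor any descendant is in the conditioning set).
  P4: blocked at fork node P ∈ conditioning set.
{P} contains no descendant of D and blocks every backdoor path.
No other singleton works — e.g. {K} leaves P4 open — so {P} is the unique smallest valid adjustment set.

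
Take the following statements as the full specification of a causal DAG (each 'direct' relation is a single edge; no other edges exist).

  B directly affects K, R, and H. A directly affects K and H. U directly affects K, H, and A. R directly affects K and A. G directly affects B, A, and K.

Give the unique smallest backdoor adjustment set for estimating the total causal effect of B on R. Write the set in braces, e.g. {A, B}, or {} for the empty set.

{}

Variables eligible for adjustment (non-descendants of B, excluding B and R): {G, U}.
Backdoor paths from B to R:
  P1: B <- G -> A <- U -> K <- R
  P2: B <- G -> A <- R
  P3: B <- G -> A -> H <- U -> K <- R
  P4: B <- G -> A -> K <- R
  P5: B <- G -> K <- U -> A <- R
  P6: B <- G -> K <- U -> H <- A <- R
  P7: B <- G -> K <- R
  P8: B <- G -> K <- A <- R
Each backdoor path contains an unconditioned collider, so every path is already blocked with the empty conditioning set:
  P1: blocked at collider A (neither it nor any descendant is in the conditioning set).
  P2: blocked at collider A (neither it nor any descendant is in the conditioning set).
  P3: blocked at collider H (neither it nor any descendant is in the conditioning set).
  P4: blocked at collider K (neither it nor any descendant is in the conditioning set).
  P5: blocked at collider K (neither it nor any descendant is in the conditioning set).
  P6: blocked at collider K (neither it nor any descendant is in the conditioning set).
  P7: blocked at collider K (neither it nor any descendant is in the conditioning set).
  P8: blocked at collider K (neither it nor any descendant is in the conditioning set).
The empty set is therefore the unique smallest valid set.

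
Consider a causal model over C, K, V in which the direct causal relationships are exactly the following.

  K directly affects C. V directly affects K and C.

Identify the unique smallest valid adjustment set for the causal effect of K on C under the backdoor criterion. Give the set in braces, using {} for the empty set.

{V}

Variables eligible for adjustment (non-descendants of K, excluding K and C): {V}.
Backdoor paths from K to C:
  P1: K <- V -> C
The empty set is not sufficient: P1 (K <- V -> C) has no collider blocking it and no conditioned non-collider, so it is open.
Try {V}:
  P1: blocked at fork node V ∈ conditioning set.
{V} contains no descendant of K and blocks every backdoor path.
{V} is the unique smallest valid adjustment set.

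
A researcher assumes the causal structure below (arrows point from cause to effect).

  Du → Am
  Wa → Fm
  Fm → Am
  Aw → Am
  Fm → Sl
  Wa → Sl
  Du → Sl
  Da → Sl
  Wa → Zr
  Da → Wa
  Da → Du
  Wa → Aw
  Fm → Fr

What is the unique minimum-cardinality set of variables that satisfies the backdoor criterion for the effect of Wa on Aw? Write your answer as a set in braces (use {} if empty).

Variables eligible for adjustment (non-descendants of Wa, excluding Wa and Aw): {Da, Du}.
Backdoor paths from Wa to Aw:
  P1: Wa <- Da -> Du -> Am <- Aw
  P2: Wa <- Da -> Du -> Sl <- Fm -> Am <- Aw
  P3: Wa <- Da -> Sl <- Du -> Am <- Aw
  P4: Wa <- Da -> Sl <- Fm -> Am <- Aw
Each backdoor path contains an unconditioned collider, so every path is already blocked with the empty conditioning set:
  P1: blocked at collider Am (neither it nor any descendant is in the conditioning set).
  P2: blocked at collider Sl (neither it nor any descendant is in the conditioning set).
  P3: blocked at collider Sl (neither it nor any descendant is in the conditioning set).
  P4: blocked at collider Sl (neither it nor any descendant is in the conditioning set).
The empty set is therefore the unique smallest valid set.

{}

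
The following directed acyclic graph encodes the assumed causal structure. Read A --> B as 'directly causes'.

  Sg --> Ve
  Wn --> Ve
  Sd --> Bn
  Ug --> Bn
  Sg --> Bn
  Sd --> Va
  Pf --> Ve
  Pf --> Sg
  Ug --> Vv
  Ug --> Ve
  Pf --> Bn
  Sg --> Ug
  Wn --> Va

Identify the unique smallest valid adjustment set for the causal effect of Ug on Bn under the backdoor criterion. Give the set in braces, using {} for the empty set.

{Sg}

Variables eligible for adjustment (non-descendants of Ug, excluding Ug and Bn): {Pf, Sd, Sg, Va, Wn}.
Backdoor paths from Ug to Bn:
  P1: Ug <- Sg <- Pf -> Bn
  P2: Ug <- Sg <- Pf -> Ve <- Wn -> Va <- Sd -> Bn
  P3: Ug <- Sg -> Bn
  P4: Ug <- Sg -> Ve <- Pf -> Bn
  P5: Ug <- Sg -> Ve <- Wn -> Va <- Sd -> Bn
The empty set is not sufficient: P1 (Ug <- Sg <- Pf -> Bn) has no collider blocking it and no conditioned non-collider, so it is open.
Try {Sg}:
  P1: blocked at chain node Sg ∈ conditioning set.
  P2: blocked at chain node Sg ∈ conditioning set.
  P3: blocked at fork node Sg ∈ conditioning set.
  P4: blocked at fork node Sg ∈ conditioning set.
  P5: blocked at fork node Sg ∈ conditioning set.
{Sg} contains no descendant of Ug and blocks every backdoor path.
No other singleton works — e.g. {Pf} leaves P3 open — so {Sg} is the unique smallest valid adjustment set.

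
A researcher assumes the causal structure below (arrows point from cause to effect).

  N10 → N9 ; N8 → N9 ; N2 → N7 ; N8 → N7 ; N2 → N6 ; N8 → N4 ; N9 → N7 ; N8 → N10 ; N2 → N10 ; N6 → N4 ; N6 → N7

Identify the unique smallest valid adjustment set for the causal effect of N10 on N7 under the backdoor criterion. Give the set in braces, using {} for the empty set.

Variables eligible for adjustment (non-descendants of N10, excluding N10 and N7): {N2, N4, N6, N8}.
Backdoor paths from N10 to N7:
  P1: N10 <- N2 -> N6 -> N4 <- N8 -> N9 -> N7
  P2: N10 <- N2 -> N6 -> N4 <- N8 -> N7
  P3: N10 <- N2 -> N6 -> N7
  P4: N10 <- N2 -> N7
  P5: N10 <- N8 -> N4 <- N6 <- N2 -> N7
  P6: N10 <- N8 -> N4 <- N6 -> N7
  P7: N10 <- N8 -> N9 -> N7
  P8: N10 <- N8 -> N7
The empty set is not sufficient: P3 (N10 <- N2 -> N6 -> N7) has no collider blocking it and no conditioned non-collider, so it is open.
Try {N2, N8}:
  P1: blocked at fork node N2 ∈ conditioning set.
  P2: blocked at fork node N2 ∈ conditioning set.
  P3: blocked at fork node N2 ∈ conditioning set.
  P4: blocked at fork node N2 ∈ conditioning set.
  P5: blocked at fork node N8 ∈ conditioning set.
  P6: blocked at fork node N8 ∈ conditioning set.
  P7: blocked at fork node N8 ∈ conditioning set.
  P8: blocked at fork node N8 ∈ conditioning set.
{N2, N8} contains no descendant of N10 and blocks every backdoor path.
Every element of {N2, N8} is needed (dropping N2 leaves P3 open; dropping N8 leaves P7 open), so no proper subset is valid.
Among all size-2 subsets of the eligible variables, only {N2, N8} blocks every backdoor path, so it is the unique smallest valid adjustment set.

{N2, N8}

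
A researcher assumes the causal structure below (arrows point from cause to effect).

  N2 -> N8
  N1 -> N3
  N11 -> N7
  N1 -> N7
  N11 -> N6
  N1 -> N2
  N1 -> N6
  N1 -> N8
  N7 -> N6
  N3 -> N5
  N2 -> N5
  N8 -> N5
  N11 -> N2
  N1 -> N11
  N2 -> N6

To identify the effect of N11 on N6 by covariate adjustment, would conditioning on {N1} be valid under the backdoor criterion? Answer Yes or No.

Backdoor paths from N11 to N6 (paths whose first edge points into N11):
  P1: N11 <- N1 -> N2 -> N6
  P2: N11 <- N1 -> N7 -> N6
  P3: N11 <- N1 -> N8 <- N2 -> N6
  P4: N11 <- N1 -> N8 -> N5 <- N2 -> N6
  P5: N11 <- N1 -> N6
  P6: N11 <- N1 -> N3 -> N5 <- N2 -> N6
  P7: N11 <- N1 -> N3 -> N5 <- N8 <- N2 -> N6
Condition 1 (no descendant of N11 in the set): holds — descendants of N11 are {N2, N5, N6, N7, N8}; none are in {N1}.
Condition 2 (every backdoor path blocked by {N1}):
  P1: blocked at fork node N1 ∈ conditioning set.
  P2: blocked at fork node N1 ∈ conditioning set.
  P3: blocked at fork node N1 ∈ conditioning set.
  P4: blocked at fork node N1 ∈ conditioning set.
  P5: blocked at fork node N1 ∈ conditioning set.
  P6: blocked at fork node N1 ∈ conditioning set.
  P7: blocked at fork node N1 ∈ conditioning set.
{N1} satisfies the backdoor criterion.

Yes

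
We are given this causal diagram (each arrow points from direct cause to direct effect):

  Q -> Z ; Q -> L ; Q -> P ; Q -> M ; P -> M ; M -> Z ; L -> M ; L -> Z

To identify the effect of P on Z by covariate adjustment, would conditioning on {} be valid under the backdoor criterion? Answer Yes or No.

No

Backdoor paths from P to Z (paths whose first edge points into P):
  P1: P <- Q -> L -> M -> Z
  P2: P <- Q -> L -> Z
  P3: P <- Q -> M <- L -> Z
  P4: P <- Q -> M -> Z
  P5: P <- Q -> Z
Condition 1 (no descendant of P in the set): holds — descendants of P are {M, Z}; none are in {}.
Condition 2 (every backdoor path blocked by {}):
  P1: open — no interior node is in the conditioning set.
  P2: open — no interior node is in the conditioning set.
  P3: blocked at collider M (neither it nor any descendant is in the conditioning set).
  P4: open — no interior node is in the conditioning set.
  P5: open — no interior node is in the conditioning set.
{} does not satisfy the backdoor criterion.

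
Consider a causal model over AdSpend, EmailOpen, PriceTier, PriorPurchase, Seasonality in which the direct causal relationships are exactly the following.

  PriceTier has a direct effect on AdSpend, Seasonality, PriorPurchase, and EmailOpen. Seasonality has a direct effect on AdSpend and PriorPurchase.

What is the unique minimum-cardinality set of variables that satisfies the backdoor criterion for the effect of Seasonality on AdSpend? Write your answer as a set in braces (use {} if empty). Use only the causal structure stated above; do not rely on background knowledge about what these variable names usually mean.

{PriceTier}

Variables eligible for adjustment (non-descendants of Seasonality, excluding Seasonality and AdSpend): {EmailOpen, PriceTier}.
Backdoor paths from Seasonality to AdSpend:
  P1: Seasonality <- PriceTier -> AdSpend
The empty set is not sufficient: P1 (Seasonality <- PriceTier -> AdSpend) has no collider blocking it and no conditioned non-collider, so it is open.
Try {PriceTier}:
  P1: blocked at fork node PriceTier ∈ conditioning set.
{PriceTier} contains no descendant of Seasonality and blocks every backdoor path.
No other singleton works — e.g. {EmailOpen} leaves P1 open — so {PriceTier} is the unique smallest valid adjustment set.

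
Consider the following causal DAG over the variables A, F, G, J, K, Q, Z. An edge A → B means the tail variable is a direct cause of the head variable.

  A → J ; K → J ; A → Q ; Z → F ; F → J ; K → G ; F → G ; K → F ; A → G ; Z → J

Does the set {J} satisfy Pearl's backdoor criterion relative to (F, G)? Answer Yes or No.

Backdoor paths from F to G (paths whose first edge points into F):
  P1: F <- K -> J <- A -> G
  P2: F <- K -> G
  P3: F <- Z -> J <- K -> G
  P4: F <- Z -> J <- A -> G
Condition 1 (no descendant of F in the set): FAILS — J is a descendant of F.
Condition 2 (every backdoor path blocked by {J}):
  P1: open — collider(s) J are conditioned on (or have a conditioned descendant) and no non-collider on the path is in the set.
  P2: open — no interior node is in the conditioning set.
  P3: open — collider(s) J are conditioned on (or have a conditioned descendant) and no non-collider on the path is in the set.
  P4: open — collider(s) J are conditioned on (or have a conditioned descendant) and no non-collider on the path is in the set.
{J} does not satisfy the backdoor criterion.

No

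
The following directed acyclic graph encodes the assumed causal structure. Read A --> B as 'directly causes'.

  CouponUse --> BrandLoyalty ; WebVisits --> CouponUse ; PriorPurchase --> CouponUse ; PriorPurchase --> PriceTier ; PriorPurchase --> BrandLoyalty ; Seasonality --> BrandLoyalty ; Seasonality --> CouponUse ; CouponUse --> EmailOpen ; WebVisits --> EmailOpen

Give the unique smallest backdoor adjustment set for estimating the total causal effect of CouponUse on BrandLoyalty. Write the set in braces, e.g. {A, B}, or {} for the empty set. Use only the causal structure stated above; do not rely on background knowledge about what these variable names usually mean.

{PriorPurchase, Seasonality}

Variables eligible for adjustment (non-descendants of CouponUse, excluding CouponUse and BrandLoyalty): {PriceTier, PriorPurchase, Seasonality, WebVisits}.
Backdoor paths from CouponUse to BrandLoyalty:
  P1: CouponUse <- PriorPurchase -> BrandLoyalty
  P2: CouponUse <- Seasonality -> BrandLoyalty
The empty set is not sufficient: P1 (CouponUse <- PriorPurchase -> BrandLoyalty) has no collider blocking it and no conditioned non-collider, so it is open.
Try {PriorPurchase, Seasonality}:
  P1: blocked at fork node PriorPurchase ∈ conditioning set.
  P2: blocked at fork node Seasonality ∈ conditioning set.
{PriorPurchase, Seasonality} contains no descendant of CouponUse and blocks every backdoor path.
Every element of {PriorPurchase, Seasonality} is needed (dropping PriorPurchase leaves P1 open; dropping Seasonality leaves P2 open), so no proper subset is valid.
Among all size-2 subsets of the eligible variables, only {PriorPurchase, Seasonality} blocks every backdoor path, so it is the unique smallest valid adjustment set.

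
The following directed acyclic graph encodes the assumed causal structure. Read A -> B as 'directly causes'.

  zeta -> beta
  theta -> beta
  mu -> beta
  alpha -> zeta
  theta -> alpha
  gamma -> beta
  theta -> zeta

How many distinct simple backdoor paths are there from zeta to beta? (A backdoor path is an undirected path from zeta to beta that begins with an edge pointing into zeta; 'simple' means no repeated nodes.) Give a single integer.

2

A backdoor path from zeta to beta is any simple undirected path whose first edge points into zeta (i.e. leaves zeta via a parent).
Parents of zeta: {alpha, theta}.
Enumerating:
  P1: zeta <- theta -> beta
  P2: zeta <- alpha <- theta -> beta
That exhausts the simple backdoor paths. Count: 2.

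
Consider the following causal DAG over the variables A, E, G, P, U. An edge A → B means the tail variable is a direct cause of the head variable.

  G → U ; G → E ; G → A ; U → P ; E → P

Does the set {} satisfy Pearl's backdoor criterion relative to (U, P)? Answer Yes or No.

No

Backdoor paths from U to P (paths whose first edge points into U):
  P1: U <- G -> E -> P
Condition 1 (no descendant of U in the set): holds — descendants of U are {P}; none are in {}.
Condition 2 (every backdoor path blocked by {}):
  P1: open — no interior node is in the conditioning set.
{} does not satisfy the backdoor criterion.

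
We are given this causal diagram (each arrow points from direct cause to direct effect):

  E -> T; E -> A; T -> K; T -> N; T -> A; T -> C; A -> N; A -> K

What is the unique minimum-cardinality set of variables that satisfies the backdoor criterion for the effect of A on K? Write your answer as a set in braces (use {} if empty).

{T}

Variables eligible for adjustment (non-descendants of A, excluding A and K): {C, E, T}.
Backdoor paths from A to K:
  P1: A <- E -> T -> K
  P2: A <- T -> K
The empty set is not sufficient: P1 (A <- E -> T -> K) has no collider blocking it and no conditioned non-collider, so it is open.
Try {T}:
  P1: blocked at chain node T ∈ conditioning set.
  P2: blocked at fork node T ∈ conditioning set.
{T} contains no descendant of A and blocks every backdoor path.
No other singleton works — e.g. {E} leaves P2 open — so {T} is the unique smallest valid adjustment set.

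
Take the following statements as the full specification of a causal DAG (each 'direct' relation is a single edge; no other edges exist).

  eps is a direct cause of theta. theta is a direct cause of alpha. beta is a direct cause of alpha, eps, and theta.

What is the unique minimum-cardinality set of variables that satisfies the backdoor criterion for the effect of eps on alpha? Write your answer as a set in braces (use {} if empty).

{beta}

Variables eligible for adjustment (non-descendants of eps, excluding eps and alpha): {beta}.
Backdoor paths from eps to alpha:
  P1: eps <- beta -> theta -> alpha
  P2: eps <- beta -> alpha
The empty set is not sufficient: P1 (eps <- beta -> theta -> alpha) has no collider blocking it and no conditioned non-collider, so it is open.
Try {beta}:
  P1: blocked at fork node beta ∈ conditioning set.
  P2: blocked at fork node beta ∈ conditioning set.
{beta} contains no descendant of eps and blocks every backdoor path.
{beta} is the unique smallest valid adjustment set.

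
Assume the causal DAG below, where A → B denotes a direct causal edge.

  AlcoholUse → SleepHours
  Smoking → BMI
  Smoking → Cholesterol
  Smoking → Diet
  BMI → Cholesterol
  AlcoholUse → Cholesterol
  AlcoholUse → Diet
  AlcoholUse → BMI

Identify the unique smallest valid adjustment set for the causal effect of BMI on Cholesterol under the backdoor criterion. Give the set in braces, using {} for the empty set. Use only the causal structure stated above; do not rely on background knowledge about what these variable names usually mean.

Variables eligible for adjustment (non-descendants of BMI, excluding BMI and Cholesterol): {AlcoholUse, Diet, SleepHours, Smoking}.
Backdoor paths from BMI to Cholesterol:
  P1: BMI <- AlcoholUse -> Diet <- Smoking -> Cholesterol
  P2: BMI <- AlcoholUse -> Cholesterol
  P3: BMI <- Smoking -> Diet <- AlcoholUse -> Cholesterol
  P4: BMI <- Smoking -> Cholesterol
The empty set is not sufficient: P2 (BMI <- AlcoholUse -> Cholesterol) has no collider blocking it and no conditioned non-collider, so it is open.
Try {AlcoholUse, Smoking}:
  P1: blocked at fork node AlcoholUse ∈ conditioning set.
  P2: blocked at fork node AlcoholUse ∈ conditioning set.
  P3: blocked at fork node Smoking ∈ conditioning set.
  P4: blocked at fork node Smoking ∈ conditioning set.
{AlcoholUse, Smoking} contains no descendant of BMI and blocks every backdoor path.
Every element of {AlcoholUse, Smoking} is needed (dropping AlcoholUse leaves P2 open; dropping Smoking leaves P4 open), so no proper subset is valid.
Among all size-2 subsets of the eligible variables, only {AlcoholUse, Smoking} blocks every backdoor path, so it is the unique smallest valid adjustment set.

{AlcoholUse, Smoking}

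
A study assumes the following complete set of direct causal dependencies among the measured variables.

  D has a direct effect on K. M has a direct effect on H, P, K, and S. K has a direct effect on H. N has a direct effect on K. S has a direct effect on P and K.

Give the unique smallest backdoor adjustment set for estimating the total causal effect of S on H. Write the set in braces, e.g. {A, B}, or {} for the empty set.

Variables eligible for adjustment (non-descendants of S, excluding S and H): {D, M, N}.
Backdoor paths from S to H:
  P1: S <- M -> K -> H
  P2: S <- M -> H
The empty set is not sufficient: P1 (S <- M -> K -> H) has no collider blocking it and no conditioned non-collider, so it is open.
Try {M}:
  P1: blocked at fork node M ∈ conditioning set.
  P2: blocked at fork node M ∈ conditioning set.
{M} contains no descendant of S and blocks every backdoor path.
No other singleton works — e.g. {D} leaves P1 open — so {M} is the unique smallest valid adjustment set.

{M}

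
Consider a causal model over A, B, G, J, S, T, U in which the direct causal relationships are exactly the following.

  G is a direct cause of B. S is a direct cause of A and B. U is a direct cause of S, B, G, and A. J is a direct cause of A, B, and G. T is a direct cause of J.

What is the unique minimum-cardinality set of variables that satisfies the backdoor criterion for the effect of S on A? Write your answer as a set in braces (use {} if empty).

Variables eligible for adjustment (non-descendants of S, excluding S and A): {G, J, T, U}.
Backdoor paths from S to A:
  P1: S <- U -> A
  P2: S <- U -> G <- J -> A
  P3: S <- U -> G -> B <- J -> A
  P4: S <- U -> B <- J -> A
  P5: S <- U -> B <- G <- J -> A
The empty set is not sufficient: P1 (S <- U -> A) has no collider blocking it and no conditioned non-collider, so it is open.
Try {U}:
  P1: blocked at fork node U ∈ conditioning set.
  P2: blocked at fork node U ∈ conditioning set.
  P3: blocked at fork node U ∈ conditioning set.
  P4: blocked at fork node U ∈ conditioning set.
  P5: blocked at fork node U ∈ conditioning set.
{U} contains no descendant of S and blocks every backdoor path.
No other singleton works — e.g. {T} leaves P1 open — so {U} is the unique smallest valid adjustment set.

{U}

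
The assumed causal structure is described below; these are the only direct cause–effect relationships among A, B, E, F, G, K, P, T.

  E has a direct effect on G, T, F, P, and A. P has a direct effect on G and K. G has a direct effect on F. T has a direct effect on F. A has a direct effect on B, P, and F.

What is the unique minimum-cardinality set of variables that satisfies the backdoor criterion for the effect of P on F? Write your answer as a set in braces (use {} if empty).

Variables eligible for adjustment (non-descendants of P, excluding P and F): {A, B, E, T}.
Backdoor paths from P to F:
  P1: P <- E -> A -> F
  P2: P <- E -> G -> F
  P3: P <- E -> T -> F
  P4: P <- E -> F
  P5: P <- A <- E -> G -> F
  P6: P <- A <- E -> T -> F
  P7: P <- A <- E -> F
  P8: P <- A -> F
The empty set is not sufficient: P1 (P <- E -> A -> F) has no collider blocking it and no conditioned non-collider, so it is open.
Try {A, E}:
  P1: blocked at fork node E ∈ conditioning set.
  P2: blocked at fork node E ∈ conditioning set.
  P3: blocked at fork node E ∈ conditioning set.
  P4: blocked at fork node E ∈ conditioning set.
  P5: blocked at chain node A ∈ conditioning set.
  P6: blocked at chain node A ∈ conditioning set.
  P7: blocked at chain node A ∈ conditioning set.
  P8: blocked at fork node A ∈ conditioning set.
{A, E} contains no descendant of P and blocks every backdoor path.
Every element of {A, E} is needed (dropping A leaves P8 open; dropping E leaves P2 open), so no proper subset is valid.
Among all size-2 subsets of the eligible variables, only {A, E} blocks every backdoor path, so it is the unique smallest valid adjustment set.

{A, E}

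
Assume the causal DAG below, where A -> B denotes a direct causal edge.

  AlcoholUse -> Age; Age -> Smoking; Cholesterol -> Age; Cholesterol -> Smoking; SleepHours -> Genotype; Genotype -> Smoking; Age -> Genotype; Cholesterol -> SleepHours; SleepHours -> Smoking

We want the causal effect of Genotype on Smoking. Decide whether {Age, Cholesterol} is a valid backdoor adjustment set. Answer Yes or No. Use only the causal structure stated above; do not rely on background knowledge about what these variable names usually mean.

No

Backdoor paths from Genotype to Smoking (paths whose first edge points into Genotype):
  P1: Genotype <- SleepHours <- Cholesterol -> Age -> Smoking
  P2: Genotype <- SleepHours <- Cholesterol -> Smoking
  P3: Genotype <- SleepHours -> Smoking
  P4: Genotype <- Age <- Cholesterol -> SleepHours -> Smoking
  P5: Genotype <- Age <- Cholesterol -> Smoking
  P6: Genotype <- Age -> Smoking
Condition 1 (no descendant of Genotype in the set): holds — descendants of Genotype are {Smoking}; none are in {Age, Cholesterol}.
Condition 2 (every backdoor path blocked by {Age, Cholesterol}):
  P1: blocked at fork node Cholesterol ∈ conditioning set.
  P2: blocked at fork node Cholesterol ∈ conditioning set.
  P3: open — no interior node is in the conditioning set.
  P4: blocked at chain node Age ∈ conditioning set.
  P5: blocked at chain node Age ∈ conditioning set.
  P6: blocked at fork node Age ∈ conditioning set.
{Age, Cholesterol} does not satisfy the backdoor criterion.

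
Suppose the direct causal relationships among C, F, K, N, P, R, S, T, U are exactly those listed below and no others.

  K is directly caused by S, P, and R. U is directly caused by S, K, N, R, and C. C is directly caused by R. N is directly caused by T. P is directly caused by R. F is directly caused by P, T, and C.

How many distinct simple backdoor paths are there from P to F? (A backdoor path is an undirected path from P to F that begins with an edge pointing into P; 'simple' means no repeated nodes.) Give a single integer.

8

A backdoor path from P to F is any simple undirected path whose first edge points into P (i.e. leaves P via a parent).
Parents of P: {R}.
Enumerating:
  P1: P <- R -> C -> U <- N <- T -> F
  P2: P <- R -> C -> F
  P3: P <- R -> K <- S -> U <- C -> F
  P4: P <- R -> K <- S -> U <- N <- T -> F
  P5: P <- R -> K -> U <- C -> F
  P6: P <- R -> K -> U <- N <- T -> F
  P7: P <- R -> U <- C -> F
  P8: P <- R -> U <- N <- T -> F
That exhausts the simple backdoor paths. Count: 8.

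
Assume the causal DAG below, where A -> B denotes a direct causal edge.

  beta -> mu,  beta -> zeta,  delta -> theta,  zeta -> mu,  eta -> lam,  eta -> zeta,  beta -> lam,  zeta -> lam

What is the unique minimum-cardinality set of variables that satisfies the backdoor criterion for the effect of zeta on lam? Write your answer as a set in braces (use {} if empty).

{beta, eta}

Variables eligible for adjustment (non-descendants of zeta, excluding zeta and lam): {beta, delta, eta, theta}.
Backdoor paths from zeta to lam:
  P1: zeta <- eta -> lam
  P2: zeta <- beta -> lam
The empty set is not sufficient: P1 (zeta <- eta -> lam) has no collider blocking it and no conditioned non-collider, so it is open.
Try {beta, eta}:
  P1: blocked at fork node eta ∈ conditioning set.
  P2: blocked at fork node beta ∈ conditioning set.
{beta, eta} contains no descendant of zeta and blocks every backdoor path.
Every element of {beta, eta} is needed (dropping beta leaves P2 open; dropping eta leaves P1 open), so no proper subset is valid.
Among all size-2 subsets of the eligible variables, only {beta, eta} blocks every backdoor path, so it is the unique smallest valid adjustment set.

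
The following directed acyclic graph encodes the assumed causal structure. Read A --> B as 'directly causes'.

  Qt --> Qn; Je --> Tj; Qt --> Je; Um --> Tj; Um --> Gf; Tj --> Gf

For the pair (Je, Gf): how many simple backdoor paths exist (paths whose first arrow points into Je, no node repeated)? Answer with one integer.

0

A backdoor path from Je to Gf is any simple undirected path whose first edge points into Je (i.e. leaves Je via a parent).
Parents of Je: {Qt}.
No simple path from any parent of Je reaches Gf without revisiting Je, so there are no backdoor paths.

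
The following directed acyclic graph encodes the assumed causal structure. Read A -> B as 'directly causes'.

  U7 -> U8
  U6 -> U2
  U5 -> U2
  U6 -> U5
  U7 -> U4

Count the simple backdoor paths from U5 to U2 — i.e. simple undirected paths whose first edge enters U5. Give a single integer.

1

A backdoor path from U5 to U2 is any simple undirected path whose first edge points into U5 (i.e. leaves U5 via a parent).
Parents of U5: {U6}.
Enumerating:
  P1: U5 <- U6 -> U2
That exhausts the simple backdoor paths. Count: 1.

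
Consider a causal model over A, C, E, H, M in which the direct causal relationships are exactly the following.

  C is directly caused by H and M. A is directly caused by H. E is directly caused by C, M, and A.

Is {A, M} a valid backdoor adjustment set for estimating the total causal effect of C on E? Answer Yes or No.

Yes

Backdoor paths from C to E (paths whose first edge points into C):
  P1: C <- M -> E
  P2: C <- H -> A -> E
Condition 1 (no descendant of C in the set): holds — descendants of C are {E}; none are in {A, M}.
Condition 2 (every backdoor path blocked by {A, M}):
  P1: blocked at fork node M ∈ conditioning set.
  P2: blocked at chain node A ∈ conditioning set.
{A, M} satisfies the backdoor criterion.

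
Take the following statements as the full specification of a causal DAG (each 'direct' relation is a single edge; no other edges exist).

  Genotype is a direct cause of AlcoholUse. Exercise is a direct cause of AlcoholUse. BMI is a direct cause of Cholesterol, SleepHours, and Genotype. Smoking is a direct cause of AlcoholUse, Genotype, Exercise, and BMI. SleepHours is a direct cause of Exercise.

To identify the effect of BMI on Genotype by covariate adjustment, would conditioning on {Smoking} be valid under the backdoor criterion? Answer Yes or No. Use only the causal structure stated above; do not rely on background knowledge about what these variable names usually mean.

Yes

Backdoor paths from BMI to Genotype (paths whose first edge points into BMI):
  P1: BMI <- Smoking -> Exercise -> AlcoholUse <- Genotype
  P2: BMI <- Smoking -> Genotype
  P3: BMI <- Smoking -> AlcoholUse <- Genotype
Condition 1 (no descendant of BMI in the set): holds — descendants of BMI are {AlcoholUse, Cholesterol, Exercise, Genotype, SleepHours}; none are in {Smoking}.
Condition 2 (every backdoor path blocked by {Smoking}):
  P1: blocked at fork node Smoking ∈ conditioning set.
  P2: blocked at fork node Smoking ∈ conditioning set.
  P3: blocked at fork node Smoking ∈ conditioning set.
{Smoking} satisfies the backdoor criterion.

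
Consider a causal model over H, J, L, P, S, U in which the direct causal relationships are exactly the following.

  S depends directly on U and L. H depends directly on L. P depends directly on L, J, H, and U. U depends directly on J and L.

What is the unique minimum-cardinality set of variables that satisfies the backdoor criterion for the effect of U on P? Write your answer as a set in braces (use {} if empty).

Variables eligible for adjustment (non-descendants of U, excluding U and P): {H, J, L}.
Backdoor paths from U to P:
  P1: U <- L -> H -> P
  P2: U <- L -> P
  P3: U <- J -> P
The empty set is not sufficient: P1 (U <- L -> H -> P) has no collider blocking it and no conditioned non-collider, so it is open.
Try {J, L}:
  P1: blocked at fork node L ∈ conditioning set.
  P2: blocked at fork node L ∈ conditioning set.
  P3: blocked at fork node J ∈ conditioning set.
{J, L} contains no descendant of U and blocks every backdoor path.
Every element of {J, L} is needed (dropping J leaves P3 open; dropping L leaves P1 open), so no proper subset is valid.
Among all size-2 subsets of the eligible variables, only {J, L} blocks every backdoor path, so it is the unique smallest valid adjustment set.

{J, L}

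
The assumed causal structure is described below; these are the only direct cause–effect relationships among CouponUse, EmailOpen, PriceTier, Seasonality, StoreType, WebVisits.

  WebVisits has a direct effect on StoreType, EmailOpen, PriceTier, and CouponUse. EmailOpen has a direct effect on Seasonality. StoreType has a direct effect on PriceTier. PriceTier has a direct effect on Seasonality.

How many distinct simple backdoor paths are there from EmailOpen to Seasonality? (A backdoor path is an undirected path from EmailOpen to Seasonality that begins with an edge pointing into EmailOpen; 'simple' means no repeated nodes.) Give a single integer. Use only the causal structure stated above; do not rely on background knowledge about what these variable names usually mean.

2

A backdoor path from EmailOpen to Seasonality is any simple undirected path whose first edge points into EmailOpen (i.e. leaves EmailOpen via a parent).
Parents of EmailOpen: {WebVisits}.
Enumerating:
  P1: EmailOpen <- WebVisits -> StoreType -> PriceTier -> Seasonality
  P2: EmailOpen <- WebVisits -> PriceTier -> Seasonality
That exhausts the simple backdoor paths. Count: 2.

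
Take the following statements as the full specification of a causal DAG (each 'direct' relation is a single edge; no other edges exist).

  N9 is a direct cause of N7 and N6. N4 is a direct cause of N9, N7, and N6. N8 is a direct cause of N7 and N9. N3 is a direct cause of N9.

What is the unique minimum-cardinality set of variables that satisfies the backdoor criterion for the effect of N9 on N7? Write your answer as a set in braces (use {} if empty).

{N4, N8}

Variables eligible for adjustment (non-descendants of N9, excluding N9 and N7): {N3, N4, N8}.
Backdoor paths from N9 to N7:
  P1: N9 <- N8 -> N7
  P2: N9 <- N4 -> N7
The empty set is not sufficient: P1 (N9 <- N8 -> N7) has no collider blocking it and no conditioned non-collider, so it is open.
Try {N4, N8}:
  P1: blocked at fork node N8 ∈ conditioning set.
  P2: blocked at fork node N4 ∈ conditioning set.
{N4, N8} contains no descendant of N9 and blocks every backdoor path.
Every element of {N4, N8} is needed (dropping N4 leaves P2 open; dropping N8 leaves P1 open), so no proper subset is valid.
Among all size-2 subsets of the eligible variables, only {N4, N8} blocks every backdoor path, so it is the unique smallest valid adjustment set.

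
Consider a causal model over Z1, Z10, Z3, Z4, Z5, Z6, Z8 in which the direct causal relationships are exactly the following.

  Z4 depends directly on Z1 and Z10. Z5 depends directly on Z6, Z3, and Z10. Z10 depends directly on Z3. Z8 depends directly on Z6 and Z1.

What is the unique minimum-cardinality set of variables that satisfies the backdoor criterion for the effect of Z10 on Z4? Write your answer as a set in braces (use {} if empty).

{}

Variables eligible for adjustment (non-descendants of Z10, excluding Z10 and Z4): {Z1, Z3, Z6, Z8}.
Backdoor paths from Z10 to Z4:
  P1: Z10 <- Z3 -> Z5 <- Z6 -> Z8 <- Z1 -> Z4
Each backdoor path contains an unconditioned collider, so every path is already blocked with the empty conditioning set:
  P1: blocked at collider Z5 (neither it nor any descendant is in the conditioning set).
The empty set is therefore the unique smallest valid set.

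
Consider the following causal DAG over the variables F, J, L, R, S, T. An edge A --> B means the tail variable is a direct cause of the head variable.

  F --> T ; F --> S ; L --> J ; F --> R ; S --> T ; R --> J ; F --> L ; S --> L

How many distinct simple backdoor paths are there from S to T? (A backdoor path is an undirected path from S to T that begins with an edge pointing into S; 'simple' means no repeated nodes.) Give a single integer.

1

A backdoor path from S to T is any simple undirected path whose first edge points into S (i.e. leaves S via a parent).
Parents of S: {F}.
Enumerating:
  P1: S <- F -> T
That exhausts the simple backdoor paths. Count: 1.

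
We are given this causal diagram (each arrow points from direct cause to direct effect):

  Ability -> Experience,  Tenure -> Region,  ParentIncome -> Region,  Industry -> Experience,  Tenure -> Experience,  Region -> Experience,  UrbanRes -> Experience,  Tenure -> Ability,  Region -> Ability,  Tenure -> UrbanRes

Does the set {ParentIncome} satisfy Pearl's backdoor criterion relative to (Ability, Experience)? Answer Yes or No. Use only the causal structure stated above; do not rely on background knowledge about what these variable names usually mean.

Backdoor paths from Ability to Experience (paths whose first edge points into Ability):
  P1: Ability <- Tenure -> UrbanRes -> Experience
  P2: Ability <- Tenure -> Region -> Experience
  P3: Ability <- Tenure -> Experience
  P4: Ability <- Region <- Tenure -> UrbanRes -> Experience
  P5: Ability <- Region <- Tenure -> Experience
  P6: Ability <- Region -> Experience
Condition 1 (no descendant of Ability in the set): holds — descendants of Ability are {Experience}; none are in {ParentIncome}.
Condition 2 (every backdoor path blocked by {ParentIncome}):
  P1: open — no interior node is in the conditioning set.
  P2: open — no interior node is in the conditioning set.
  P3: open — no interior node is in the conditioning set.
  P4: open — no interior node is in the conditioning set.
  P5: open — no interior node is in the conditioning set.
  P6: open — no interior node is in the conditioning set.
{ParentIncome} does not satisfy the backdoor criterion.

No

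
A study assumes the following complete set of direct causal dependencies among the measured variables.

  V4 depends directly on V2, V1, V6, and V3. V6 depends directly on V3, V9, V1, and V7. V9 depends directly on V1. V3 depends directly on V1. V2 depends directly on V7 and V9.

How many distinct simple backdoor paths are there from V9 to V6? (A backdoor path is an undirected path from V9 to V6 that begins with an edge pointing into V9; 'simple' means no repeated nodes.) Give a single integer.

7

A backdoor path from V9 to V6 is any simple undirected path whose first edge points into V9 (i.e. leaves V9 via a parent).
Parents of V9: {V1}.
Enumerating:
  P1: V9 <- V1 -> V3 -> V6
  P2: V9 <- V1 -> V3 -> V4 <- V6
  P3: V9 <- V1 -> V3 -> V4 <- V2 <- V7 -> V6
  P4: V9 <- V1 -> V6
  P5: V9 <- V1 -> V4 <- V3 -> V6
  P6: V9 <- V1 -> V4 <- V6
  P7: V9 <- V1 -> V4 <- V2 <- V7 -> V6
That exhausts the simple backdoor paths. Count: 7.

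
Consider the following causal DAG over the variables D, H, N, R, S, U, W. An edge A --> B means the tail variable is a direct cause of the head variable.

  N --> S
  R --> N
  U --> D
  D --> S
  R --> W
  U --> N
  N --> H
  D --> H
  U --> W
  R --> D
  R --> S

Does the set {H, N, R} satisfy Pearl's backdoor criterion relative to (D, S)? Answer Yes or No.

Backdoor paths from D to S (paths whose first edge points into D):
  P1: D <- R -> N -> S
  P2: D <- R -> W <- U -> N -> S
  P3: D <- R -> S
  P4: D <- U -> N <- R -> S
  P5: D <- U -> N -> S
  P6: D <- U -> W <- R -> N -> S
  P7: D <- U -> W <- R -> S
Condition 1 (no descendant of D in the set): FAILS — H is a descendant of D.
Condition 2 (every backdoor path blocked by {H, N, R}):
  P1: blocked at fork node R ∈ conditioning set.
  P2: blocked at fork node R ∈ conditioning set.
  P3: blocked at fork node R ∈ conditioning set.
  P4: blocked at fork node R ∈ conditioning set.
  P5: blocked at chain node N ∈ conditioning set.
  P6: blocked at collider W (neither it nor any descendant is in the conditioning set).
  P7: blocked at collider W (neither it nor any descendant is in the conditioning set).
{H, N, R} does not satisfy the backdoor criterion.

No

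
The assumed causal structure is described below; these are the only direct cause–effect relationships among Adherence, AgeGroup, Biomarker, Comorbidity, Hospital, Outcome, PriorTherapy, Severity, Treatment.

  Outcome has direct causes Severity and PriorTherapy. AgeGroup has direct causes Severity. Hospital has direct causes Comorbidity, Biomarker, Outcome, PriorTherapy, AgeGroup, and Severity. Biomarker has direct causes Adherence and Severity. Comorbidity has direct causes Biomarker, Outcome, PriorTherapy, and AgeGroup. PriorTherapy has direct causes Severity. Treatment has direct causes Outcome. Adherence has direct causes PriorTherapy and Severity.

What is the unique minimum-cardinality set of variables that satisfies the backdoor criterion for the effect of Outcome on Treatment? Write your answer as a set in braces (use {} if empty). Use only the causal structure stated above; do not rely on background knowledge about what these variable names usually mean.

Variables eligible for adjustment (non-descendants of Outcome, excluding Outcome and Treatment): {Adherence, AgeGroup, Biomarker, PriorTherapy, Severity}.
Backdoor paths from Outcome to Treatment:
  (none)
With no backdoor paths the empty set already satisfies the criterion, and it is trivially minimal.

{}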